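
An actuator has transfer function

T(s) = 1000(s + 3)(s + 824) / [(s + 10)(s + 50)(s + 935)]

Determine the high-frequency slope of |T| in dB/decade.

-20 dB/decade

Each pole contributes −20 dB/decade at high frequency; each zero contributes +20 dB/decade.
Net: 2 zero(s) − 3 pole(s) → -20 dB/decade.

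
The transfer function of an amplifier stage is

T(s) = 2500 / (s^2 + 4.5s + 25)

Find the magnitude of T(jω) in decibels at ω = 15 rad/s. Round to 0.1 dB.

21.5 dB

At s = jω = j15:
quadratic: (j15)² + 4.5·j15 + 25 = -200 + j67.5 → |·| ≈ 211.08, ∠ ≈ 161.35°
|T| = 2500 / 211.08 ≈ 11.844
Gain = 20 log₁₀(11.844) ≈ 21.47 dB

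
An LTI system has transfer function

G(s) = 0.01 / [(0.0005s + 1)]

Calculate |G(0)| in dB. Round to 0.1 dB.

-40.0 dB

G(0) = 0.01 · 1 / 1 = 0.01
20 log₁₀(0.01) ≈ -40.00 dB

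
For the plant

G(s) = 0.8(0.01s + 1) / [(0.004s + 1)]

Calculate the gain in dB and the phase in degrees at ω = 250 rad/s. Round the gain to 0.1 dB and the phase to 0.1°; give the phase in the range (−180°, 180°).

At ω = 250 rad/s:
zero (1 + j250·0.01) = 1 + j2.5 → |·| ≈ 2.6926, ∠ ≈ 68.20°
pole (1 + j250·0.004) = 1 + j1 → |·| ≈ 1.4142, ∠ ≈ 45.00°
|G| = 0.8 · 2.6926 / (1.4142) ≈ 1.5232
Gain = 20 log₁₀(1.5232) ≈ 3.66 dB
∠G = (68.20°) − (45.00°) = 23.20°

3.7 dB, 23.2°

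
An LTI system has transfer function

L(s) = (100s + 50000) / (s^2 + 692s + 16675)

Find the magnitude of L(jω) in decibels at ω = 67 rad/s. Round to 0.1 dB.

0.4 dB

Substitute s = j67:
Numerator: 100(j67) + 50000 = 50000 + j6700
Denominator: (j67)^2 + 692(j67) + 16675 = 12186 + j46364
|N| = √(50000² + 6700²) ≈ 50447, ∠N ≈ 7.63°
|D| = √(12186² + 46364²) ≈ 47939, ∠D ≈ 75.27°
|L| = 50447 / 47939 ≈ 1.0523
Gain = 20 log₁₀(1.0523) ≈ 0.44 dB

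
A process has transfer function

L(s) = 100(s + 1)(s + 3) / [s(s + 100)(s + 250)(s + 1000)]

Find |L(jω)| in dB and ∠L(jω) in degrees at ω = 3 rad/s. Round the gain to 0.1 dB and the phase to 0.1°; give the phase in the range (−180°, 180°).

At s = jω = j3:
zero (s+1): 1 + j3 → |·| = √(1²+3²) = √10 ≈ 3.1623, ∠ = arctan(3/1) ≈ 71.57°
zero (s+3): 3 + j3 → |·| = √(3²+3²) = √18 ≈ 4.2426, ∠ = arctan(3/3) ≈ 45.00°
pole (s+100): 100 + j3 → |·| = √(100²+3²) = √10009 ≈ 100.04, ∠ = arctan(3/100) ≈ 1.72°
pole (s+250): 250 + j3 → |·| = √(250²+3²) = √62509 ≈ 250.02, ∠ = arctan(3/250) ≈ 0.69°
pole (s+1000): 1000 + j3 → |·| = √(1000²+3²) = √1000009 ≈ 1000, ∠ = arctan(3/1000) ≈ 0.17°
pole at origin: |s| = 3, ∠ = 90.00° (in denominator)
|L| = 100 · 13.416 / 7.5036e+07 ≈ 1.7879e-05
Gain = 20 log₁₀(1.7879e-05) ≈ -94.95 dB
∠L = 116.57° − 92.58° = 23.99°

-95.0 dB, 24.0°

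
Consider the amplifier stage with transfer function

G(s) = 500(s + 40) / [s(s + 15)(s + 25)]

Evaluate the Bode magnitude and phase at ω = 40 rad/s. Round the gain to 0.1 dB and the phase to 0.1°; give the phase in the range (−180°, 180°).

At s = jω = j40:
zero (s+40): 40 + j40 → |·| = √(40²+40²) = √3200 ≈ 56.569, ∠ = arctan(40/40) ≈ 45.00°
pole (s+15): 15 + j40 → |·| = √(15²+40²) = √1825 ≈ 42.72, ∠ = arctan(40/15) ≈ 69.44°
pole (s+25): 25 + j40 → |·| = √(25²+40²) = √2225 ≈ 47.17, ∠ = arctan(40/25) ≈ 57.99°
pole at origin: |s| = 40, ∠ = 90.00° (in denominator)
|G| = 500 · 56.569 / 80604 ≈ 0.35091
Gain = 20 log₁₀(0.35091) ≈ -9.10 dB
∠G = 45.00° − 217.43° = -172.43°

-9.1 dB, -172.4°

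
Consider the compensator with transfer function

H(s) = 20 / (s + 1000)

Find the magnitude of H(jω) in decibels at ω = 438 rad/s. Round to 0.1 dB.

-34.7 dB

Substitute s = j438:
Numerator: 20 = 20 + j0
Denominator: (j438) + 1000 = 1000 + j438
|N| = √(20² + 0²) ≈ 20, ∠N ≈ 0.00°
|D| = √(1000² + 438²) ≈ 1091.7, ∠D ≈ 23.65°
|H| = 20 / 1091.7 ≈ 0.01832
Gain = 20 log₁₀(0.01832) ≈ -34.74 dB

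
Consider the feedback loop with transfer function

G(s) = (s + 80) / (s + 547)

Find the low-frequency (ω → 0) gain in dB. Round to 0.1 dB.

G(0) = 80 / 547 ≈ 0.14625
20 log₁₀(0.14625) ≈ -16.70 dB

-16.7 dB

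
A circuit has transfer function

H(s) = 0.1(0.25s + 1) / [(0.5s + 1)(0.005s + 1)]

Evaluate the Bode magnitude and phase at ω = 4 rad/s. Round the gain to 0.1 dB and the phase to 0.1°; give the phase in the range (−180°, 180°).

At ω = 4 rad/s:
zero (1 + j4·0.25) = 1 + j1 → |·| ≈ 1.4142, ∠ ≈ 45.00°
pole (1 + j4·0.5) = 1 + j2 → |·| ≈ 2.2361, ∠ ≈ 63.43°
pole (1 + j4·0.005) = 1 + j0.02 → |·| ≈ 1.0002, ∠ ≈ 1.15°
|H| = 0.1 · 1.4142 / (2.2361 · 1.0002) ≈ 0.063231
Gain = 20 log₁₀(0.063231) ≈ -23.98 dB
∠H = (45.00°) − (63.43° + 1.15°) = -19.58°

-24.0 dB, -19.6°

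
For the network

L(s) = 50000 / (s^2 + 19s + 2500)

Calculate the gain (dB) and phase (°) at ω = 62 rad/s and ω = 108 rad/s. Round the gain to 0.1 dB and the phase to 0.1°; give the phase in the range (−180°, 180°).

At s = jω = j62:
quadratic: (j62)² + 19·j62 + 2500 = -1344 + j1178 → |·| ≈ 1787.2, ∠ ≈ 138.77°
|L| = 50000 / 1787.2 ≈ 27.977
Gain = 20 log₁₀(27.977) ≈ 28.94 dB
∠L = 0.00° − 138.77° = -138.77°

At s = jω = j108:
quadratic: (j108)² + 19·j108 + 2500 = -9164 + j2052 → |·| ≈ 9390.9, ∠ ≈ 167.38°
|L| = 50000 / 9390.9 ≈ 5.3243
Gain = 20 log₁₀(5.3243) ≈ 14.53 dB
∠L = 0.00° − 167.38° = -167.38°

ω = 62: 28.9 dB, -138.8°; ω = 108: 14.5 dB, -167.4°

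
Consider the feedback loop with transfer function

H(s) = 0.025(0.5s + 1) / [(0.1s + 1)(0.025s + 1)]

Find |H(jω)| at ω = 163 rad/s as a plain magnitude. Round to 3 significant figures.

At ω = 163 rad/s:
zero (1 + j163·0.5) = 1 + j81.5 → |·| ≈ 81.506, ∠ ≈ 89.30°
pole (1 + j163·0.1) = 1 + j16.3 → |·| ≈ 16.331, ∠ ≈ 86.49°
pole (1 + j163·0.025) = 1 + j4.075 → |·| ≈ 4.1959, ∠ ≈ 76.21°
|H| = 0.025 · 81.506 / (16.331 · 4.1959) ≈ 0.029737

0.0297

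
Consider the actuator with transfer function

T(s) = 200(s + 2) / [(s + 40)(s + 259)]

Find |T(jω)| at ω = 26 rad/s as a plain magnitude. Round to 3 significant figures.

At s = jω = j26:
zero (s+2): 2 + j26 → |·| = √(2²+26²) = √680 ≈ 26.077, ∠ = arctan(26/2) ≈ 85.60°
pole (s+40): 40 + j26 → |·| = √(40²+26²) = √2276 ≈ 47.707, ∠ = arctan(26/40) ≈ 33.02°
pole (s+259): 259 + j26 → |·| = √(259²+26²) = √67757 ≈ 260.3, ∠ = arctan(26/259) ≈ 5.73°
|T| = 200 · 26.077 / 12418 ≈ 0.41999

0.420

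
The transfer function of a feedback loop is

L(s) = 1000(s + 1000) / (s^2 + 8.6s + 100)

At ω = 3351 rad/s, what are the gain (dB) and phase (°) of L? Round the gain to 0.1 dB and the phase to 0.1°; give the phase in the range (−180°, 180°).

-10.1 dB, -106.5°

At s = jω = j3351:
zero (s+1000): 1000 + j3351 → |·| = √(1000²+3351²) = √12229201 ≈ 3497, ∠ = arctan(3351/1000) ≈ 73.38°
quadratic: (j3351)² + 8.6·j3351 + 100 = -11229101 + j28818.6 → |·| ≈ 1.1229e+07, ∠ ≈ 179.85°
|L| = 1000 · 3497 / 1.1229e+07 ≈ 0.31143
Gain = 20 log₁₀(0.31143) ≈ -10.13 dB
∠L = 73.38° − 179.85° = -106.47°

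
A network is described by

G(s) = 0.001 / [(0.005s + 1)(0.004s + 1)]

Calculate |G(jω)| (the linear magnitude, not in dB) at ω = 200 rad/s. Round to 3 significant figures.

At ω = 200 rad/s:
pole (1 + j200·0.005) = 1 + j1 → |·| ≈ 1.4142, ∠ ≈ 45.00°
pole (1 + j200·0.004) = 1 + j0.8 → |·| ≈ 1.2806, ∠ ≈ 38.66°
|G| = 0.001 · 1 / (1.4142 · 1.2806) ≈ 0.00055217

0.000552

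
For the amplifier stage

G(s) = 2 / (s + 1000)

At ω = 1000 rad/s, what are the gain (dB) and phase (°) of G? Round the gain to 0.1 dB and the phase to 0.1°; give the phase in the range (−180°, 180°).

Substitute s = j1000:
Numerator: 2 = 2 + j0
Denominator: (j1000) + 1000 = 1000 + j1000
|N| = √(2² + 0²) ≈ 2, ∠N ≈ 0.00°
|D| = √(1000² + 1000²) ≈ 1414.2, ∠D ≈ 45.00°
|G| = 2 / 1414.2 ≈ 0.0014142
Gain = 20 log₁₀(0.0014142) ≈ -56.99 dB
∠G = 0.00° − 45.00° = -45.00°

-57.0 dB, -45.0°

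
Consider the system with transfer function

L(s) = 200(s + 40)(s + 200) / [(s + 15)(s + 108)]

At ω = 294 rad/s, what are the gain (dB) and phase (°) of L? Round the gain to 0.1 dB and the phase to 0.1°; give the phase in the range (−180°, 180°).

At s = jω = j294:
zero (s+40): 40 + j294 → |·| = √(40²+294²) = √88036 ≈ 296.71, ∠ = arctan(294/40) ≈ 82.25°
zero (s+200): 200 + j294 → |·| = √(200²+294²) = √126436 ≈ 355.58, ∠ = arctan(294/200) ≈ 55.77°
pole (s+15): 15 + j294 → |·| = √(15²+294²) = √86661 ≈ 294.38, ∠ = arctan(294/15) ≈ 87.08°
pole (s+108): 108 + j294 → |·| = √(108²+294²) = √98100 ≈ 313.21, ∠ = arctan(294/108) ≈ 69.83°
|L| = 200 · 1.055e+05 / 92203 ≈ 228.84
Gain = 20 log₁₀(228.84) ≈ 47.19 dB
∠L = 138.02° − 156.91° = -18.89°

47.2 dB, -18.9°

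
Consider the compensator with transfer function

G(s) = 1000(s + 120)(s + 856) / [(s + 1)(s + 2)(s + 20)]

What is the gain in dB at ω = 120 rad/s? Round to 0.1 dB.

At s = jω = j120:
zero (s+120): 120 + j120 → |·| = √(120²+120²) = √28800 ≈ 169.71, ∠ = arctan(120/120) ≈ 45.00°
zero (s+856): 856 + j120 → |·| = √(856²+120²) = √747136 ≈ 864.37, ∠ = arctan(120/856) ≈ 7.98°
pole (s+1): 1 + j120 → |·| = √(1²+120²) = √14401 ≈ 120, ∠ = arctan(120/1) ≈ 89.52°
pole (s+2): 2 + j120 → |·| = √(2²+120²) = √14404 ≈ 120.02, ∠ = arctan(120/2) ≈ 89.05°
pole (s+20): 20 + j120 → |·| = √(20²+120²) = √14800 ≈ 121.66, ∠ = arctan(120/20) ≈ 80.54°
|G| = 1000 · 1.4669e+05 / 1.7522e+06 ≈ 83.718
Gain = 20 log₁₀(83.718) ≈ 38.46 dB

38.5 dB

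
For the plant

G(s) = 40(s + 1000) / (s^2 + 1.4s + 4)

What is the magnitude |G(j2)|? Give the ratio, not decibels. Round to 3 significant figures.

1.43e+04

At s = jω = j2:
zero (s+1000): 1000 + j2 → |·| = √(1000²+2²) = √1000004 ≈ 1000, ∠ = arctan(2/1000) ≈ 0.11°
quadratic: (j2)² + 1.4·j2 + 4 = 0 + j2.8 → |·| ≈ 2.8, ∠ ≈ 90.00°
|G| = 40 · 1000 / 2.8 ≈ 14286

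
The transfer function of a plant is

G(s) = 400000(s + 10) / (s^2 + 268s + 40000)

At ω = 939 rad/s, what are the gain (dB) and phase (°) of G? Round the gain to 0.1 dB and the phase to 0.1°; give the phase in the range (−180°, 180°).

At s = jω = j939:
zero (s+10): 10 + j939 → |·| = √(10²+939²) = √881821 ≈ 939.05, ∠ = arctan(939/10) ≈ 89.39°
quadratic: (j939)² + 268·j939 + 40000 = -841721 + j251652 → |·| ≈ 8.7853e+05, ∠ ≈ 163.35°
|G| = 400000 · 939.05 / 8.7853e+05 ≈ 427.56
Gain = 20 log₁₀(427.56) ≈ 52.62 dB
∠G = 89.39° − 163.35° = -73.96°

52.6 dB, -74.0°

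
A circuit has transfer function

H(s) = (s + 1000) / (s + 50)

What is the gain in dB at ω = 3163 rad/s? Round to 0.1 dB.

0.4 dB

At s = jω = j3163:
zero (s+1000): 1000 + j3163 → |·| = √(1000²+3163²) = √11004569 ≈ 3317.3, ∠ = arctan(3163/1000) ≈ 72.46°
pole (s+50): 50 + j3163 → |·| = √(50²+3163²) = √10007069 ≈ 3163.4, ∠ = arctan(3163/50) ≈ 89.09°
|H| = 1 · 3317.3 / 3163.4 ≈ 1.0487
Gain = 20 log₁₀(1.0487) ≈ 0.41 dB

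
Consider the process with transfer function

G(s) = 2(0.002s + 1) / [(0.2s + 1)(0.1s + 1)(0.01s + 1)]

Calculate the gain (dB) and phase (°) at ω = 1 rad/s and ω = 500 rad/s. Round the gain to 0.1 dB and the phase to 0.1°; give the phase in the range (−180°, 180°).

At ω = 1 rad/s:
zero (1 + j1·0.002) = 1 + j0.002 → |·| ≈ 1, ∠ ≈ 0.11°
pole (1 + j1·0.2) = 1 + j0.2 → |·| ≈ 1.0198, ∠ ≈ 11.31°
pole (1 + j1·0.1) = 1 + j0.1 → |·| ≈ 1.005, ∠ ≈ 5.71°
pole (1 + j1·0.01) = 1 + j0.01 → |·| ≈ 1, ∠ ≈ 0.57°
|G| = 2 · 1 / (1.0198 · 1.005 · 1) ≈ 1.9514
Gain = 20 log₁₀(1.9514) ≈ 5.81 dB
∠G = (0.11°) − (11.31° + 5.71° + 0.57°) = -17.48°

At ω = 500 rad/s:
zero (1 + j500·0.002) = 1 + j1 → |·| ≈ 1.4142, ∠ ≈ 45.00°
pole (1 + j500·0.2) = 1 + j100 → |·| ≈ 100, ∠ ≈ 89.43°
pole (1 + j500·0.1) = 1 + j50 → |·| ≈ 50.01, ∠ ≈ 88.85°
pole (1 + j500·0.01) = 1 + j5 → |·| ≈ 5.099, ∠ ≈ 78.69°
|G| = 2 · 1.4142 / (100 · 50.01 · 5.099) ≈ 0.00011092
Gain = 20 log₁₀(0.00011092) ≈ -79.10 dB
∠G = (45.00°) − (89.43° + 88.85° + 78.69°) = -211.97° ≡ 148.03° (principal value)

ω = 1: 5.8 dB, -17.5°; ω = 500: -79.1 dB, 148.0°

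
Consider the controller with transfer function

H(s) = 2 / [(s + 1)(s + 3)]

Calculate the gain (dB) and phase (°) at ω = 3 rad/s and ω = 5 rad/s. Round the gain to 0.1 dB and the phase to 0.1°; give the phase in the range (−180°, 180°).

At s = jω = j3:
pole (s+1): 1 + j3 → |·| = √(1²+3²) = √10 ≈ 3.1623, ∠ = arctan(3/1) ≈ 71.57°
pole (s+3): 3 + j3 → |·| = √(3²+3²) = √18 ≈ 4.2426, ∠ = arctan(3/3) ≈ 45.00°
|H| = 2 / 13.416 ≈ 0.14908
Gain = 20 log₁₀(0.14908) ≈ -16.53 dB
∠H = 0.00° − 116.57° = -116.57°

At s = jω = j5:
pole (s+1): 1 + j5 → |·| = √(1²+5²) = √26 ≈ 5.099, ∠ = arctan(5/1) ≈ 78.69°
pole (s+3): 3 + j5 → |·| = √(3²+5²) = √34 ≈ 5.831, ∠ = arctan(5/3) ≈ 59.04°
|H| = 2 / 29.732 ≈ 0.067268
Gain = 20 log₁₀(0.067268) ≈ -23.44 dB
∠H = 0.00° − 137.73° = -137.73°

ω = 3: -16.5 dB, -116.6°; ω = 5: -23.4 dB, -137.7°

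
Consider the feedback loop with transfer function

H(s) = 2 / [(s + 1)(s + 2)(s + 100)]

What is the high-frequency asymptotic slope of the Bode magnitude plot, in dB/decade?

Each pole contributes −20 dB/decade at high frequency; each zero contributes +20 dB/decade.
Net: 0 zero(s) − 3 pole(s) → -60 dB/decade.

-60 dB/decade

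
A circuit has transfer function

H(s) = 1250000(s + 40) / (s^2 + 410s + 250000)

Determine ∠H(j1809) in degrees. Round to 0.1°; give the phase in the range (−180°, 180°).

-77.5°

At s = jω = j1809:
zero (s+40): 40 + j1809 → |·| = √(40²+1809²) = √3274081 ≈ 1809.4, ∠ = arctan(1809/40) ≈ 88.73°
quadratic: (j1809)² + 410·j1809 + 250000 = -3022481 + j741690 → |·| ≈ 3.1122e+06, ∠ ≈ 166.21°
∠H = 88.73° − 166.21° = -77.48°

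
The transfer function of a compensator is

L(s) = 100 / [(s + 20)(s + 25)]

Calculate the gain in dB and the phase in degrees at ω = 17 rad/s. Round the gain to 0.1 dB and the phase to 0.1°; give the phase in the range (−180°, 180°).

At s = jω = j17:
pole (s+20): 20 + j17 → |·| = √(20²+17²) = √689 ≈ 26.249, ∠ = arctan(17/20) ≈ 40.36°
pole (s+25): 25 + j17 → |·| = √(25²+17²) = √914 ≈ 30.232, ∠ = arctan(17/25) ≈ 34.22°
|L| = 100 / 793.56 ≈ 0.12601
Gain = 20 log₁₀(0.12601) ≈ -17.99 dB
∠L = 0.00° − 74.58° = -74.58°

-18.0 dB, -74.6°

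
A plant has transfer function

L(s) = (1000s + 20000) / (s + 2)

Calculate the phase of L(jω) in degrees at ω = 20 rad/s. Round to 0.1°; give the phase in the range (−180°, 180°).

-39.3°

Substitute s = j20:
Numerator: 1000(j20) + 20000 = 20000 + j20000
Denominator: (j20) + 2 = 2 + j20
|N| = √(20000² + 20000²) ≈ 28284, ∠N ≈ 45.00°
|D| = √(2² + 20²) ≈ 20.1, ∠D ≈ 84.29°
∠L = 45.00° − 84.29° = -39.29°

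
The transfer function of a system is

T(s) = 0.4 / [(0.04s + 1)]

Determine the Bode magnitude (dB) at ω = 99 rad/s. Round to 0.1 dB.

-20.2 dB

At ω = 99 rad/s:
pole (1 + j99·0.04) = 1 + j3.96 → |·| ≈ 4.0843, ∠ ≈ 75.83°
|T| = 0.4 · 1 / (4.0843) ≈ 0.097936
Gain = 20 log₁₀(0.097936) ≈ -20.18 dB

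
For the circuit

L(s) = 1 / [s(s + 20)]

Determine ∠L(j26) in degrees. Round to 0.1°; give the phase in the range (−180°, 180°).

-142.4°

At s = jω = j26:
pole (s+20): 20 + j26 → |·| = √(20²+26²) = √1076 ≈ 32.802, ∠ = arctan(26/20) ≈ 52.43°
pole at origin: |s| = 26, ∠ = 90.00° (in denominator)
∠L = 0.00° − 142.43° = -142.43°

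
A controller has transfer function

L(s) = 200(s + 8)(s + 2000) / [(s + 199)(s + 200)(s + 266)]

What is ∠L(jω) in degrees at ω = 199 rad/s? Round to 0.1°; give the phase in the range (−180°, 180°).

At s = jω = j199:
zero (s+8): 8 + j199 → |·| = √(8²+199²) = √39665 ≈ 199.16, ∠ = arctan(199/8) ≈ 87.70°
zero (s+2000): 2000 + j199 → |·| = √(2000²+199²) = √4039601 ≈ 2009.9, ∠ = arctan(199/2000) ≈ 5.68°
pole (s+199): 199 + j199 → |·| = √(199²+199²) = √79202 ≈ 281.43, ∠ = arctan(199/199) ≈ 45.00°
pole (s+200): 200 + j199 → |·| = √(200²+199²) = √79601 ≈ 282.14, ∠ = arctan(199/200) ≈ 44.86°
pole (s+266): 266 + j199 → |·| = √(266²+199²) = √110357 ≈ 332.2, ∠ = arctan(199/266) ≈ 36.80°
∠L = 93.38° − 126.66° = -33.28°

-33.3°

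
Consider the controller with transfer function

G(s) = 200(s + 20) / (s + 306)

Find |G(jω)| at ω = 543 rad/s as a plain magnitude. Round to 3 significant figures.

At s = jω = j543:
zero (s+20): 20 + j543 → |·| = √(20²+543²) = √295249 ≈ 543.37, ∠ = arctan(543/20) ≈ 87.89°
pole (s+306): 306 + j543 → |·| = √(306²+543²) = √388485 ≈ 623.29, ∠ = arctan(543/306) ≈ 60.60°
|G| = 200 · 543.37 / 623.29 ≈ 174.36

174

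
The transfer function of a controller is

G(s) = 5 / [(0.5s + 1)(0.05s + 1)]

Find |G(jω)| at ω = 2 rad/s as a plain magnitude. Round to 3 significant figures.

At ω = 2 rad/s:
pole (1 + j2·0.5) = 1 + j1 → |·| ≈ 1.4142, ∠ ≈ 45.00°
pole (1 + j2·0.05) = 1 + j0.1 → |·| ≈ 1.005, ∠ ≈ 5.71°
|G| = 5 · 1 / (1.4142 · 1.005) ≈ 3.518

3.52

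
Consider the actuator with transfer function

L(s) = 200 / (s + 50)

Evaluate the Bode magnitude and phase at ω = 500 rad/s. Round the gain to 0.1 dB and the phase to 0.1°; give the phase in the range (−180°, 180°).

Substitute s = j500:
Numerator: 200 = 200 + j0
Denominator: (j500) + 50 = 50 + j500
|N| = √(200² + 0²) ≈ 200, ∠N ≈ 0.00°
|D| = √(50² + 500²) ≈ 502.49, ∠D ≈ 84.29°
|L| = 200 / 502.49 ≈ 0.39802
Gain = 20 log₁₀(0.39802) ≈ -8.00 dB
∠L = 0.00° − 84.29° = -84.29°

-8.0 dB, -84.3°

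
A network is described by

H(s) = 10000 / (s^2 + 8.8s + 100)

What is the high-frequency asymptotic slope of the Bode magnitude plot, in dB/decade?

Each pole contributes −20 dB/decade at high frequency; each zero contributes +20 dB/decade.
Net: 0 zero(s) − 2 pole(s) → -40 dB/decade.

-40 dB/decade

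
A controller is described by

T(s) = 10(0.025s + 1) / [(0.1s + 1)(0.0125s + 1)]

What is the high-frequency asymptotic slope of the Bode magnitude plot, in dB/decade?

-20 dB/decade

Each pole contributes −20 dB/decade at high frequency; each zero contributes +20 dB/decade.
Net: 1 zero(s) − 2 pole(s) → -20 dB/decade.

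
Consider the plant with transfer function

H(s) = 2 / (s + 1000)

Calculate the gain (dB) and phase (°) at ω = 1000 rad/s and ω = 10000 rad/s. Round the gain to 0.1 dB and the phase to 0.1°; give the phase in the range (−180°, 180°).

Substitute s = j1000:
Numerator: 2 = 2 + j0
Denominator: (j1000) + 1000 = 1000 + j1000
|N| = √(2² + 0²) ≈ 2, ∠N ≈ 0.00°
|D| = √(1000² + 1000²) ≈ 1414.2, ∠D ≈ 45.00°
|H| = 2 / 1414.2 ≈ 0.0014142
Gain = 20 log₁₀(0.0014142) ≈ -56.99 dB
∠H = 0.00° − 45.00° = -45.00°

Substitute s = j10000:
Numerator: 2 = 2 + j0
Denominator: (j10000) + 1000 = 1000 + j10000
|N| = √(2² + 0²) ≈ 2, ∠N ≈ 0.00°
|D| = √(1000² + 10000²) ≈ 10050, ∠D ≈ 84.29°
|H| = 2 / 10050 ≈ 0.000199
Gain = 20 log₁₀(0.000199) ≈ -74.02 dB
∠H = 0.00° − 84.29° = -84.29°

ω = 1000: -57.0 dB, -45.0°; ω = 10000: -74.0 dB, -84.3°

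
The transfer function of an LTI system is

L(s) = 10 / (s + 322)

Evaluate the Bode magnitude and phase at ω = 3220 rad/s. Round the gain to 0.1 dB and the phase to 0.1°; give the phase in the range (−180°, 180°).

Substitute s = j3220:
Numerator: 10 = 10 + j0
Denominator: (j3220) + 322 = 322 + j3220
|N| = √(10² + 0²) ≈ 10, ∠N ≈ 0.00°
|D| = √(322² + 3220²) ≈ 3236.1, ∠D ≈ 84.29°
|L| = 10 / 3236.1 ≈ 0.0030901
Gain = 20 log₁₀(0.0030901) ≈ -50.20 dB
∠L = 0.00° − 84.29° = -84.29°

-50.2 dB, -84.3°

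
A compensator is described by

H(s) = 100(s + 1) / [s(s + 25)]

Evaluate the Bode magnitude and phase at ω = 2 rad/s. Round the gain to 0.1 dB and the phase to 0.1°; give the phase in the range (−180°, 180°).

At s = jω = j2:
zero (s+1): 1 + j2 → |·| = √(1²+2²) = √5 ≈ 2.2361, ∠ = arctan(2/1) ≈ 63.43°
pole (s+25): 25 + j2 → |·| = √(25²+2²) = √629 ≈ 25.08, ∠ = arctan(2/25) ≈ 4.57°
pole at origin: |s| = 2, ∠ = 90.00° (in denominator)
|H| = 100 · 2.2361 / 50.16 ≈ 4.4579
Gain = 20 log₁₀(4.4579) ≈ 12.98 dB
∠H = 63.43° − 94.57° = -31.14°

13.0 dB, -31.1°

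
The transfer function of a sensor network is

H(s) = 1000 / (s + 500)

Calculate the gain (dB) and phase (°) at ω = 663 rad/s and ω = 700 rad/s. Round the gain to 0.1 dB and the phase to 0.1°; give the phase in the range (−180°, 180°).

At s = jω = j663:
pole (s+500): 500 + j663 → |·| = √(500²+663²) = √689569 ≈ 830.4, ∠ = arctan(663/500) ≈ 52.98°
|H| = 1000 / 830.4 ≈ 1.2042
Gain = 20 log₁₀(1.2042) ≈ 1.61 dB
∠H = 0.00° − 52.98° = -52.98°

At s = jω = j700:
pole (s+500): 500 + j700 → |·| = √(500²+700²) = √740000 ≈ 860.23, ∠ = arctan(700/500) ≈ 54.46°
|H| = 1000 / 860.23 ≈ 1.1625
Gain = 20 log₁₀(1.1625) ≈ 1.31 dB
∠H = 0.00° − 54.46° = -54.46°

ω = 663: 1.6 dB, -53.0°; ω = 700: 1.3 dB, -54.5°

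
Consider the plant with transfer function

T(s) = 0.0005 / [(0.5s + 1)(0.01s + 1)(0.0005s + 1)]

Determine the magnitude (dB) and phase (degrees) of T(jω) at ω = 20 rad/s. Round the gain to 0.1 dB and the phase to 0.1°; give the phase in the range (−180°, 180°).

At ω = 20 rad/s:
pole (1 + j20·0.5) = 1 + j10 → |·| ≈ 10.05, ∠ ≈ 84.29°
pole (1 + j20·0.01) = 1 + j0.2 → |·| ≈ 1.0198, ∠ ≈ 11.31°
pole (1 + j20·0.0005) = 1 + j0.01 → |·| ≈ 1, ∠ ≈ 0.57°
|T| = 0.0005 · 1 / (10.05 · 1.0198 · 1) ≈ 4.8785e-05
Gain = 20 log₁₀(4.8785e-05) ≈ -86.23 dB
∠T = (0°) − (84.29° + 11.31° + 0.57°) = -96.17°

-86.2 dB, -96.2°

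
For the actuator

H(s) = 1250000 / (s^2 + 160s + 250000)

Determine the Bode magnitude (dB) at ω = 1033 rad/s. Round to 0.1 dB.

3.5 dB

At s = jω = j1033:
quadratic: (j1033)² + 160·j1033 + 250000 = -817089 + j165280 → |·| ≈ 8.3364e+05, ∠ ≈ 168.56°
|H| = 1250000 / 8.3364e+05 ≈ 1.4994
Gain = 20 log₁₀(1.4994) ≈ 3.52 dB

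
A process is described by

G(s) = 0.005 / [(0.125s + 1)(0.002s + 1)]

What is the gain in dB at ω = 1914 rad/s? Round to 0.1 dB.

-105.5 dB

At ω = 1914 rad/s:
pole (1 + j1914·0.125) = 1 + j239.25 → |·| ≈ 239.25, ∠ ≈ 89.76°
pole (1 + j1914·0.002) = 1 + j3.828 → |·| ≈ 3.9565, ∠ ≈ 75.36°
|G| = 0.005 · 1 / (239.25 · 3.9565) ≈ 5.2821e-06
Gain = 20 log₁₀(5.2821e-06) ≈ -105.54 dB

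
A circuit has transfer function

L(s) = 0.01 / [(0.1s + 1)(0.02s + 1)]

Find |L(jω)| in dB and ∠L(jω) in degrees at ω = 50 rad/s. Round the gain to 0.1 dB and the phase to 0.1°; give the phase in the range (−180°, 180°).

At ω = 50 rad/s:
pole (1 + j50·0.1) = 1 + j5 → |·| ≈ 5.099, ∠ ≈ 78.69°
pole (1 + j50·0.02) = 1 + j1 → |·| ≈ 1.4142, ∠ ≈ 45.00°
|L| = 0.01 · 1 / (5.099 · 1.4142) ≈ 0.0013868
Gain = 20 log₁₀(0.0013868) ≈ -57.16 dB
∠L = (0°) − (78.69° + 45.00°) = -123.69°

-57.2 dB, -123.7°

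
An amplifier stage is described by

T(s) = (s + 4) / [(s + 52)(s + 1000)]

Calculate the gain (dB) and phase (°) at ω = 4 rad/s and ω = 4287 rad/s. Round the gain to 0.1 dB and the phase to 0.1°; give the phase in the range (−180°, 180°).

ω = 4: -79.3 dB, 40.4°; ω = 4287: -72.9 dB, -76.2°

At s = jω = j4:
zero (s+4): 4 + j4 → |·| = √(4²+4²) = √32 ≈ 5.6569, ∠ = arctan(4/4) ≈ 45.00°
pole (s+52): 52 + j4 → |·| = √(52²+4²) = √2720 ≈ 52.154, ∠ = arctan(4/52) ≈ 4.40°
pole (s+1000): 1000 + j4 → |·| = √(1000²+4²) = √1000016 ≈ 1000, ∠ = arctan(4/1000) ≈ 0.23°
|T| = 1 · 5.6569 / 52154 ≈ 0.00010847
Gain = 20 log₁₀(0.00010847) ≈ -79.29 dB
∠T = 45.00° − 4.63° = 40.37°

At s = jω = j4287:
zero (s+4): 4 + j4287 → |·| = √(4²+4287²) = √18378385 ≈ 4287, ∠ = arctan(4287/4) ≈ 89.95°
pole (s+52): 52 + j4287 → |·| = √(52²+4287²) = √18381073 ≈ 4287.3, ∠ = arctan(4287/52) ≈ 89.31°
pole (s+1000): 1000 + j4287 → |·| = √(1000²+4287²) = √19378369 ≈ 4402.1, ∠ = arctan(4287/1000) ≈ 76.87°
|T| = 1 · 4287 / 1.8873e+07 ≈ 0.00022715
Gain = 20 log₁₀(0.00022715) ≈ -72.87 dB
∠T = 89.95° − 166.18° = -76.23°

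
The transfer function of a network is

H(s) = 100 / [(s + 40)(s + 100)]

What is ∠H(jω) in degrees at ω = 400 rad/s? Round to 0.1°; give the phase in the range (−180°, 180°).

-160.3°

At s = jω = j400:
pole (s+40): 40 + j400 → |·| = √(40²+400²) = √161600 ≈ 402, ∠ = arctan(400/40) ≈ 84.29°
pole (s+100): 100 + j400 → |·| = √(100²+400²) = √170000 ≈ 412.31, ∠ = arctan(400/100) ≈ 75.96°
∠H = 0.00° − 160.25° = -160.25°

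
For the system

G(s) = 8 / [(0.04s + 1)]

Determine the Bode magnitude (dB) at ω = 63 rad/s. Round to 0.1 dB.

9.4 dB

At ω = 63 rad/s:
pole (1 + j63·0.04) = 1 + j2.52 → |·| ≈ 2.7112, ∠ ≈ 68.36°
|G| = 8 · 1 / (2.7112) ≈ 2.9507
Gain = 20 log₁₀(2.9507) ≈ 9.40 dB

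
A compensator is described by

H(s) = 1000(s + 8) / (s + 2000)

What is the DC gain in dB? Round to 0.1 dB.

12.0 dB

H(0) = 1000·8 / (2000) = 4
20 log₁₀(4) ≈ 12.04 dB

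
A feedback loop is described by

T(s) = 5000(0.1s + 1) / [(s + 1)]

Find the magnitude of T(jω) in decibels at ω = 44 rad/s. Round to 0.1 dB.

At ω = 44 rad/s:
zero (1 + j44·0.1) = 1 + j4.4 → |·| ≈ 4.5122, ∠ ≈ 77.20°
pole (1 + j44·1) = 1 + j44 → |·| ≈ 44.011, ∠ ≈ 88.70°
|T| = 5000 · 4.5122 / (44.011) ≈ 512.62
Gain = 20 log₁₀(512.62) ≈ 54.20 dB

54.2 dB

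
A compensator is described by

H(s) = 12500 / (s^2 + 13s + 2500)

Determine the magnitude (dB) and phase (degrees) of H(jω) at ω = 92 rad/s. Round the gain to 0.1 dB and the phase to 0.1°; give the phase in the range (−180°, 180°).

6.3 dB, -168.7°

At s = jω = j92:
quadratic: (j92)² + 13·j92 + 2500 = -5964 + j1196 → |·| ≈ 6082.7, ∠ ≈ 168.66°
|H| = 12500 / 6082.7 ≈ 2.055
Gain = 20 log₁₀(2.055) ≈ 6.26 dB
∠H = 0.00° − 168.66° = -168.66°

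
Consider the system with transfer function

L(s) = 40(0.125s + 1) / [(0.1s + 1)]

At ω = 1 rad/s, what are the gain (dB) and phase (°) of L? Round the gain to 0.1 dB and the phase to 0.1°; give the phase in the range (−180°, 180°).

At ω = 1 rad/s:
zero (1 + j1·0.125) = 1 + j0.125 → |·| ≈ 1.0078, ∠ ≈ 7.13°
pole (1 + j1·0.1) = 1 + j0.1 → |·| ≈ 1.005, ∠ ≈ 5.71°
|L| = 40 · 1.0078 / (1.005) ≈ 40.111
Gain = 20 log₁₀(40.111) ≈ 32.07 dB
∠L = (7.13°) − (5.71°) = 1.42°

32.1 dB, 1.4°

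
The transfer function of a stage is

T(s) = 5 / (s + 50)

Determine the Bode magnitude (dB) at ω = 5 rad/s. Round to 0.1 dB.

-20.0 dB

Substitute s = j5:
Numerator: 5 = 5 + j0
Denominator: (j5) + 50 = 50 + j5
|N| = √(5² + 0²) ≈ 5, ∠N ≈ 0.00°
|D| = √(50² + 5²) ≈ 50.249, ∠D ≈ 5.71°
|T| = 5 / 50.249 ≈ 0.099504
Gain = 20 log₁₀(0.099504) ≈ -20.04 dB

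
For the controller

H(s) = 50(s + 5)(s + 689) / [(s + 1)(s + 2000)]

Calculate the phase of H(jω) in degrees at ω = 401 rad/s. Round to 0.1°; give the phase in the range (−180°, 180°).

18.3°

At s = jω = j401:
zero (s+5): 5 + j401 → |·| = √(5²+401²) = √160826 ≈ 401.03, ∠ = arctan(401/5) ≈ 89.29°
zero (s+689): 689 + j401 → |·| = √(689²+401²) = √635522 ≈ 797.2, ∠ = arctan(401/689) ≈ 30.20°
pole (s+1): 1 + j401 → |·| = √(1²+401²) = √160802 ≈ 401, ∠ = arctan(401/1) ≈ 89.86°
pole (s+2000): 2000 + j401 → |·| = √(2000²+401²) = √4160801 ≈ 2039.8, ∠ = arctan(401/2000) ≈ 11.34°
∠H = 119.49° − 101.20° = 18.29°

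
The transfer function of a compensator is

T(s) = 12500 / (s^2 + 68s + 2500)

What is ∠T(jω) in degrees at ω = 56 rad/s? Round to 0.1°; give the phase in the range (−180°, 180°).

At s = jω = j56:
quadratic: (j56)² + 68·j56 + 2500 = -636 + j3808 → |·| ≈ 3860.7, ∠ ≈ 99.48°
∠T = 0.00° − 99.48° = -99.48°

-99.5°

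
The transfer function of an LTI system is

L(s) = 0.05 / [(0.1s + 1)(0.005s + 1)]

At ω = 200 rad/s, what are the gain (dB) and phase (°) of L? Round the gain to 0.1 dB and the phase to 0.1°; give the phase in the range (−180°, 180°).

-55.1 dB, -132.1°

At ω = 200 rad/s:
pole (1 + j200·0.1) = 1 + j20 → |·| ≈ 20.025, ∠ ≈ 87.14°
pole (1 + j200·0.005) = 1 + j1 → |·| ≈ 1.4142, ∠ ≈ 45.00°
|L| = 0.05 · 1 / (20.025 · 1.4142) ≈ 0.0017656
Gain = 20 log₁₀(0.0017656) ≈ -55.06 dB
∠L = (0°) − (87.14° + 45.00°) = -132.14°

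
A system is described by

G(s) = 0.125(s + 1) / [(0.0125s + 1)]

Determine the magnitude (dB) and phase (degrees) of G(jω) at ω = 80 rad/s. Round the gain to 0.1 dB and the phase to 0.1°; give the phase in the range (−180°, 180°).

17.0 dB, 44.3°

At ω = 80 rad/s:
zero (1 + j80·1) = 1 + j80 → |·| ≈ 80.006, ∠ ≈ 89.28°
pole (1 + j80·0.0125) = 1 + j1 → |·| ≈ 1.4142, ∠ ≈ 45.00°
|G| = 0.125 · 80.006 / (1.4142) ≈ 7.0717
Gain = 20 log₁₀(7.0717) ≈ 16.99 dB
∠G = (89.28°) − (45.00°) = 44.28°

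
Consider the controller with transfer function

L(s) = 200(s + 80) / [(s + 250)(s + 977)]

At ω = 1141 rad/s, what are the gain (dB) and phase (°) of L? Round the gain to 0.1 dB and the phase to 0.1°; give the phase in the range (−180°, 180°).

At s = jω = j1141:
zero (s+80): 80 + j1141 → |·| = √(80²+1141²) = √1308281 ≈ 1143.8, ∠ = arctan(1141/80) ≈ 85.99°
pole (s+250): 250 + j1141 → |·| = √(250²+1141²) = √1364381 ≈ 1168.1, ∠ = arctan(1141/250) ≈ 77.64°
pole (s+977): 977 + j1141 → |·| = √(977²+1141²) = √2256410 ≈ 1502.1, ∠ = arctan(1141/977) ≈ 49.43°
|L| = 200 · 1143.8 / 1.7546e+06 ≈ 0.13038
Gain = 20 log₁₀(0.13038) ≈ -17.70 dB
∠L = 85.99° − 127.07° = -41.08°

-17.7 dB, -41.1°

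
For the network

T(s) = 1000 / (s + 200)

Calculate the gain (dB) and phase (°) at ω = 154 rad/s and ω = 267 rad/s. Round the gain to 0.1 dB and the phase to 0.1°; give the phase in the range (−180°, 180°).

Substitute s = j154:
Numerator: 1000 = 1000 + j0
Denominator: (j154) + 200 = 200 + j154
|N| = √(1000² + 0²) ≈ 1000, ∠N ≈ 0.00°
|D| = √(200² + 154²) ≈ 252.42, ∠D ≈ 37.60°
|T| = 1000 / 252.42 ≈ 3.9617
Gain = 20 log₁₀(3.9617) ≈ 11.96 dB
∠T = 0.00° − 37.60° = -37.60°

Substitute s = j267:
Numerator: 1000 = 1000 + j0
Denominator: (j267) + 200 = 200 + j267
|N| = √(1000² + 0²) ≈ 1000, ∠N ≈ 0.00°
|D| = √(200² + 267²) ≈ 333.6, ∠D ≈ 53.16°
|T| = 1000 / 333.6 ≈ 2.9976
Gain = 20 log₁₀(2.9976) ≈ 9.54 dB
∠T = 0.00° − 53.16° = -53.16°

ω = 154: 12.0 dB, -37.6°; ω = 267: 9.5 dB, -53.2°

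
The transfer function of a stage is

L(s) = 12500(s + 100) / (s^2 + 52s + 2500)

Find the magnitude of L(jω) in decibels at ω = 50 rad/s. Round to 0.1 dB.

At s = jω = j50:
zero (s+100): 100 + j50 → |·| = √(100²+50²) = √12500 ≈ 111.8, ∠ = arctan(50/100) ≈ 26.57°
quadratic: (j50)² + 52·j50 + 2500 = 0 + j2600 → |·| ≈ 2600, ∠ ≈ 90.00°
|L| = 12500 · 111.8 / 2600 ≈ 537.5
Gain = 20 log₁₀(537.5) ≈ 54.61 dB

54.6 dB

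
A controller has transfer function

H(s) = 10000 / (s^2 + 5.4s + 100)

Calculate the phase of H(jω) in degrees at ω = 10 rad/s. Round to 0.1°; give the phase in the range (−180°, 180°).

-90.0°

At s = jω = j10:
quadratic: (j10)² + 5.4·j10 + 100 = 0 + j54 → |·| ≈ 54, ∠ ≈ 90.00°
∠H = 0.00° − 90.00° = -90.00°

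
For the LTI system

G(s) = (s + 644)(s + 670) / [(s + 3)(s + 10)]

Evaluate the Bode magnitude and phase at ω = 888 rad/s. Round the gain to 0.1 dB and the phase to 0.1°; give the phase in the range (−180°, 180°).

At s = jω = j888:
zero (s+644): 644 + j888 → |·| = √(644²+888²) = √1203280 ≈ 1096.9, ∠ = arctan(888/644) ≈ 54.05°
zero (s+670): 670 + j888 → |·| = √(670²+888²) = √1237444 ≈ 1112.4, ∠ = arctan(888/670) ≈ 52.97°
pole (s+3): 3 + j888 → |·| = √(3²+888²) = √788553 ≈ 888.01, ∠ = arctan(888/3) ≈ 89.81°
pole (s+10): 10 + j888 → |·| = √(10²+888²) = √788644 ≈ 888.06, ∠ = arctan(888/10) ≈ 89.35°
|G| = 1 · 1.2202e+06 / 7.8861e+05 ≈ 1.5473
Gain = 20 log₁₀(1.5473) ≈ 3.79 dB
∠G = 107.02° − 179.16° = -72.14°

3.8 dB, -72.1°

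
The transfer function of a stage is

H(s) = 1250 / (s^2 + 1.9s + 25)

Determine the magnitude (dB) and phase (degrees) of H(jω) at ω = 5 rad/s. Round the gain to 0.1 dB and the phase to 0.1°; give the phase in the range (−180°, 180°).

At s = jω = j5:
quadratic: (j5)² + 1.9·j5 + 25 = 0 + j9.5 → |·| ≈ 9.5, ∠ ≈ 90.00°
|H| = 1250 / 9.5 ≈ 131.58
Gain = 20 log₁₀(131.58) ≈ 42.38 dB
∠H = 0.00° − 90.00° = -90.00°

42.4 dB, -90.0°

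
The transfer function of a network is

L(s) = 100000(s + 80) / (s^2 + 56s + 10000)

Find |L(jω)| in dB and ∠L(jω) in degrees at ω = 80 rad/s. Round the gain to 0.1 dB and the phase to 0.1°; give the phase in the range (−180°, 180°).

At s = jω = j80:
zero (s+80): 80 + j80 → |·| = √(80²+80²) = √12800 ≈ 113.14, ∠ = arctan(80/80) ≈ 45.00°
quadratic: (j80)² + 56·j80 + 10000 = 3600 + j4480 → |·| ≈ 5747.2, ∠ ≈ 51.22°
|L| = 100000 · 113.14 / 5747.2 ≈ 1968.6
Gain = 20 log₁₀(1968.6) ≈ 65.88 dB
∠L = 45.00° − 51.22° = -6.22°

65.9 dB, -6.2°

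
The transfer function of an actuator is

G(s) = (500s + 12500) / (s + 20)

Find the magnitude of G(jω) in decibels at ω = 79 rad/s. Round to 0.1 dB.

Substitute s = j79:
Numerator: 500(j79) + 12500 = 12500 + j39500
Denominator: (j79) + 20 = 20 + j79
|N| = √(12500² + 39500²) ≈ 41431, ∠N ≈ 72.44°
|D| = √(20² + 79²) ≈ 81.492, ∠D ≈ 75.79°
|G| = 41431 / 81.492 ≈ 508.41
Gain = 20 log₁₀(508.41) ≈ 54.12 dB

54.1 dB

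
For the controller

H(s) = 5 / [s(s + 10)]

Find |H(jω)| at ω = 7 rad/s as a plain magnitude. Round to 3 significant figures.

0.0585

At s = jω = j7:
pole (s+10): 10 + j7 → |·| = √(10²+7²) = √149 ≈ 12.207, ∠ = arctan(7/10) ≈ 34.99°
pole at origin: |s| = 7, ∠ = 90.00° (in denominator)
|H| = 5 / 85.449 ≈ 0.058514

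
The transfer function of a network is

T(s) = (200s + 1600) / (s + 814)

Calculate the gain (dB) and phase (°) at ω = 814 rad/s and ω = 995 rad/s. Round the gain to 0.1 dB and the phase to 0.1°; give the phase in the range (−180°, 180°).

Substitute s = j814:
Numerator: 200(j814) + 1600 = 1600 + j162800
Denominator: (j814) + 814 = 814 + j814
|N| = √(1600² + 162800²) ≈ 1.6281e+05, ∠N ≈ 89.44°
|D| = √(814² + 814²) ≈ 1151.2, ∠D ≈ 45.00°
|T| = 1.6281e+05 / 1151.2 ≈ 141.43
Gain = 20 log₁₀(141.43) ≈ 43.01 dB
∠T = 89.44° − 45.00° = 44.44°

Substitute s = j995:
Numerator: 200(j995) + 1600 = 1600 + j199000
Denominator: (j995) + 814 = 814 + j995
|N| = √(1600² + 199000²) ≈ 1.9901e+05, ∠N ≈ 89.54°
|D| = √(814² + 995²) ≈ 1285.5, ∠D ≈ 50.71°
|T| = 1.9901e+05 / 1285.5 ≈ 154.81
Gain = 20 log₁₀(154.81) ≈ 43.80 dB
∠T = 89.54° − 50.71° = 38.83°

ω = 814: 43.0 dB, 44.4°; ω = 995: 43.8 dB, 38.8°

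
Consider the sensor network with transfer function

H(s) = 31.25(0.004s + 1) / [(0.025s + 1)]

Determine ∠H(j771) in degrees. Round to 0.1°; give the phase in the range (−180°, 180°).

At ω = 771 rad/s:
zero (1 + j771·0.004) = 1 + j3.084 → |·| ≈ 3.2421, ∠ ≈ 72.03°
pole (1 + j771·0.025) = 1 + j19.275 → |·| ≈ 19.301, ∠ ≈ 87.03°
∠H = (72.03°) − (87.03°) = -15.00°

-15.0°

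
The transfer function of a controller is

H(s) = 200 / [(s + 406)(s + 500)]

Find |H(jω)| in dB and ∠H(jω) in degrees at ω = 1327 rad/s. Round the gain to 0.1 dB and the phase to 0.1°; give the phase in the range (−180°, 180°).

At s = jω = j1327:
pole (s+406): 406 + j1327 → |·| = √(406²+1327²) = √1925765 ≈ 1387.7, ∠ = arctan(1327/406) ≈ 72.99°
pole (s+500): 500 + j1327 → |·| = √(500²+1327²) = √2010929 ≈ 1418.1, ∠ = arctan(1327/500) ≈ 69.35°
|H| = 200 / 1.9679e+06 ≈ 0.00010163
Gain = 20 log₁₀(0.00010163) ≈ -79.86 dB
∠H = 0.00° − 142.34° = -142.34°

-79.9 dB, -142.3°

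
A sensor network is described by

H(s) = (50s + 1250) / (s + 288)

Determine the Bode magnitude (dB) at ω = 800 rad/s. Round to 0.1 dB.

Substitute s = j800:
Numerator: 50(j800) + 1250 = 1250 + j40000
Denominator: (j800) + 288 = 288 + j800
|N| = √(1250² + 40000²) ≈ 40020, ∠N ≈ 88.21°
|D| = √(288² + 800²) ≈ 850.26, ∠D ≈ 70.20°
|H| = 40020 / 850.26 ≈ 47.068
Gain = 20 log₁₀(47.068) ≈ 33.45 dB

33.5 dB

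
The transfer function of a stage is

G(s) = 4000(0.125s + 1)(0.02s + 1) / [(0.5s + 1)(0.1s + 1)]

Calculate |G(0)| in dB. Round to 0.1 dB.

72.0 dB

G(0) = 4000 · 1 / 1 = 4000
20 log₁₀(4000) ≈ 72.04 dB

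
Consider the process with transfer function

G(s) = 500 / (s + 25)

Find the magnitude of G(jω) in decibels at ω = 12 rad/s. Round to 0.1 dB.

25.1 dB

At s = jω = j12:
pole (s+25): 25 + j12 → |·| = √(25²+12²) = √769 ≈ 27.731, ∠ = arctan(12/25) ≈ 25.64°
|G| = 500 / 27.731 ≈ 18.03
Gain = 20 log₁₀(18.03) ≈ 25.12 dB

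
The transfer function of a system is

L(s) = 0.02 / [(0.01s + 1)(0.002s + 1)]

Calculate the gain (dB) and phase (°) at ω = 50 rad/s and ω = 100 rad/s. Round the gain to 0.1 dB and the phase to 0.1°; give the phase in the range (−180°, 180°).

ω = 50: -35.0 dB, -32.3°; ω = 100: -37.2 dB, -56.3°

At ω = 50 rad/s:
pole (1 + j50·0.01) = 1 + j0.5 → |·| ≈ 1.118, ∠ ≈ 26.57°
pole (1 + j50·0.002) = 1 + j0.1 → |·| ≈ 1.005, ∠ ≈ 5.71°
|L| = 0.02 · 1 / (1.118 · 1.005) ≈ 0.0178
Gain = 20 log₁₀(0.0178) ≈ -34.99 dB
∠L = (0°) − (26.57° + 5.71°) = -32.28°

At ω = 100 rad/s:
pole (1 + j100·0.01) = 1 + j1 → |·| ≈ 1.4142, ∠ ≈ 45.00°
pole (1 + j100·0.002) = 1 + j0.2 → |·| ≈ 1.0198, ∠ ≈ 11.31°
|L| = 0.02 · 1 / (1.4142 · 1.0198) ≈ 0.013868
Gain = 20 log₁₀(0.013868) ≈ -37.16 dB
∠L = (0°) − (45.00° + 11.31°) = -56.31°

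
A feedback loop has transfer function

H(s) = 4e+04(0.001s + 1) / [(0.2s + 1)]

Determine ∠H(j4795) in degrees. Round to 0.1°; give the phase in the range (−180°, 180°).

-11.7°

At ω = 4795 rad/s:
zero (1 + j4795·0.001) = 1 + j4.795 → |·| ≈ 4.8982, ∠ ≈ 78.22°
pole (1 + j4795·0.2) = 1 + j959 → |·| ≈ 959, ∠ ≈ 89.94°
∠H = (78.22°) − (89.94°) = -11.72°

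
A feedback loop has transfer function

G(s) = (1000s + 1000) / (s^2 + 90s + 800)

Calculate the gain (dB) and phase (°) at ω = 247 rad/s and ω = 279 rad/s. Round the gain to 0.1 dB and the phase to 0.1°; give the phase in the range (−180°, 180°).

ω = 247: 11.7 dB, -70.0°; ω = 279: 10.7 dB, -72.2°

Substitute s = j247:
Numerator: 1000(j247) + 1000 = 1000 + j247000
Denominator: (j247)^2 + 90(j247) + 800 = -60209 + j22230
|N| = √(1000² + 247000²) ≈ 2.47e+05, ∠N ≈ 89.77°
|D| = √(60209² + 22230²) ≈ 64182, ∠D ≈ 159.74°
|G| = 2.47e+05 / 64182 ≈ 3.8484
Gain = 20 log₁₀(3.8484) ≈ 11.71 dB
∠G = 89.77° − 159.74° = -69.97°

Substitute s = j279:
Numerator: 1000(j279) + 1000 = 1000 + j279000
Denominator: (j279)^2 + 90(j279) + 800 = -77041 + j25110
|N| = √(1000² + 279000²) ≈ 2.79e+05, ∠N ≈ 89.79°
|D| = √(77041² + 25110²) ≈ 81030, ∠D ≈ 161.95°
|G| = 2.79e+05 / 81030 ≈ 3.4432
Gain = 20 log₁₀(3.4432) ≈ 10.74 dB
∠G = 89.79° − 161.95° = -72.16°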